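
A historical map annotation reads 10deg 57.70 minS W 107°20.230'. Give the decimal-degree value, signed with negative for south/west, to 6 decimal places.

-10.961667, -107.337167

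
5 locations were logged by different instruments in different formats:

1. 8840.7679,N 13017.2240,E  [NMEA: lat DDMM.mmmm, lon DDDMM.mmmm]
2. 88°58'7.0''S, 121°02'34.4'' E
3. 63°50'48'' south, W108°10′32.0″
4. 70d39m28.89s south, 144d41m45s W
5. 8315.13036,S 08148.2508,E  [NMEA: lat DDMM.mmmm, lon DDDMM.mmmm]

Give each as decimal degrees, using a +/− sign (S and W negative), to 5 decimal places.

Point 1:
  Lat: split at 2 digits → 88° and 40.7679′; 88 + 40.7679/60 = 88.679465
  N → positive
  Lon: degrees = first 3 digits = 130, minutes = 17.224; 130 + 17.224/60 = 130.287067
  E → positive
Point 2:
  Latitude: 88 + 58/60 + 7/3600 = 88.968611
  S → negative
  Lon: 2′ + 34.4″ = 2.57333′; 121 + 2.57333/60 = 121.042889
  E → positive
Point 3:
  Latitude: 63° + 50/60 + 48/3600 = 63 + 0.833333 + 0.013333 = 63.846667
  S ⇒ negate
  λ: 108° + 10/60 + 32/3600 = 108 + 0.166667 + 0.008889 = 108.175556
  hemisphere W, so the sign is −
Point 4:
  Latitude: 70° + 39/60 + 28.89/3600 = 70 + 0.650000 + 0.008025 = 70.658025
  S ⇒ negate
  λ: 41′ + 45″ = 41.75000′; 144 + 41.75000/60 = 144.695833
  W ⇒ negate
Point 5:
  Latitude: split at 2 digits → 83° and 15.13036′; 83 + 15.13036/60 = 83.252173
  S → negative
  λ: split at 3 digits → 081° and 48.2508′; 81 + 48.2508/60 = 81.804180
  E → positive

1. 88.67947, 130.28707
2. -88.96861, 121.04289
3. -63.84667, -108.17556
4. -70.65803, -144.69583
5. -83.25217, 81.80418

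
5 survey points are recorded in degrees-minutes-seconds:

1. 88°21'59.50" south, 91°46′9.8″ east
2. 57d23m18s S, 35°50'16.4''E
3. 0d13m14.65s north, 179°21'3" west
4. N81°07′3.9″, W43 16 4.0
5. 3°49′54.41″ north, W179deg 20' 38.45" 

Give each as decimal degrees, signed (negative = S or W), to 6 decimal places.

1. -88.366528, 91.769389
2. -57.388333, 35.837889
3. 0.220736, -179.350833
4. 81.117750, -43.267778
5. 3.831781, -179.344014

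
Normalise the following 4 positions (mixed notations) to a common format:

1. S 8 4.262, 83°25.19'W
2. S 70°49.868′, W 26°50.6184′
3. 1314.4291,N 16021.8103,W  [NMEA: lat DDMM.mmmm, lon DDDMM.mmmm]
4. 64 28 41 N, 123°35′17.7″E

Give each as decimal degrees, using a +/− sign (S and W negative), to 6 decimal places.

Point 1:
  φ: 8 + 4.262/60 = 8.0710333
  S → negative
  Lon: 83 + 25.19/60 = 83.4198333
  W → negative
Point 2:
  Latitude: 70 + 49.868/60 = 70.8311333
  hemisphere S, so the sign is −
  Longitude: 50.6184′ = 0.843640°; total 26.8436400
  hemisphere W, so the sign is −
Point 3:
  φ: degrees = first 2 digits = 13, minutes = 14.4291; 13 + 14.4291/60 = 13.2404850
  N → positive
  Longitude: degrees = first 3 digits = 160, minutes = 21.8103; 160 + 21.8103/60 = 160.3635050
  W ⇒ negate
Point 4:
  Lat: 28′ + 41″ = 28.68333′; 64 + 28.68333/60 = 64.4780556
  N ⇒ keep positive
  Longitude: 35′ + 17.7″ = 35.29500′; 123 + 35.29500/60 = 123.5882500
  E ⇒ keep positive

1. -8.071033, -83.419833
2. -70.831133, -26.843640
3. 13.240485, -160.363505
4. 64.478056, 123.588250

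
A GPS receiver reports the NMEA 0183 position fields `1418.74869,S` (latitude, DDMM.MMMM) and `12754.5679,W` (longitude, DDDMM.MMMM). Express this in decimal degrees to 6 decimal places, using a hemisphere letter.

Lat: degrees = first 2 digits = 14, minutes = 18.74869; 14 + 18.74869/60 = 14.3124782
Lon: degrees = first 3 digits = 127, minutes = 54.5679; 127 + 54.5679/60 = 127.9094650

14.312478° S, 127.909465° W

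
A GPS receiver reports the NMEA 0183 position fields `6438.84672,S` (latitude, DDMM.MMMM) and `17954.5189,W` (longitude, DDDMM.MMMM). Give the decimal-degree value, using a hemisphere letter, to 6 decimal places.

64.647445° S, 179.908648° W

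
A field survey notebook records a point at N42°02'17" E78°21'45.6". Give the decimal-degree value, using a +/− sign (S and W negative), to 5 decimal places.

Lat: 42° + 2/60 + 17/3600 = 42 + 0.033333 + 0.004722 = 42.038056
N ⇒ keep positive
Lon: 78 + 21/60 + 45.6/3600 = 78.362667
E → positive

42.03806, 78.36267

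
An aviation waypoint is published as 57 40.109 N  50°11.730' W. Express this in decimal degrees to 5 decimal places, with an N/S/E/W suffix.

57.66848° N, 50.19550° W

Lat: 40.109′ = 0.668483°; total 57.668483
Longitude: 11.73′ = 0.195500°; total 50.195500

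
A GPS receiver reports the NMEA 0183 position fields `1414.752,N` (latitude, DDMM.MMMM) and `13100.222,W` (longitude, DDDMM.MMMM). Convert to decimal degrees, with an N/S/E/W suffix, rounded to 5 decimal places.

14.24587° N, 131.00370° W

Latitude: degrees = first 2 digits = 14, minutes = 14.752; 14 + 14.752/60 = 14.245867
Lon: degrees = first 3 digits = 131, minutes = 0.222; 131 + 0.222/60 = 131.003700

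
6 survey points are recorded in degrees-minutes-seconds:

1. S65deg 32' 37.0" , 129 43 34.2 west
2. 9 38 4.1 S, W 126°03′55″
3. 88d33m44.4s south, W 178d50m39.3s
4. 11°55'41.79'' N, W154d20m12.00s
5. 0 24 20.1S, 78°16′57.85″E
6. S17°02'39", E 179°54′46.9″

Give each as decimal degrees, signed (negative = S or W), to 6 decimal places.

1. -65.543611, -129.726167
2. -9.634472, -126.065278
3. -88.562333, -178.844250
4. 11.928275, -154.336667
5. -0.405583, 78.282736
6. -17.044167, 179.913028

Point 1:
  Latitude: 65 + 32/60 + 37/3600 = 65.5436111
  S ⇒ negate
  Longitude: 129 + 43/60 + 34.2/3600 = 129.7261667
  W ⇒ negate
Point 2:
  Latitude: 9 + 38/60 + 4.1/3600 = 9.6344722
  S → negative
  Longitude: 3′ + 55″ = 3.91667′; 126 + 3.91667/60 = 126.0652778
  W ⇒ negate
Point 3:
  Lat: 88 + 33/60 + 44.4/3600 = 88.5623333
  S ⇒ negate
  Longitude: 50′ + 39.3″ = 50.65500′; 178 + 50.65500/60 = 178.8442500
  W → negative
Point 4:
  φ: 55′ + 41.79″ = 55.69650′; 11 + 55.69650/60 = 11.9282750
  N → positive
  λ: 154 + 20/60 + 12/3600 = 154.3366667
  hemisphere W, so the sign is −
Point 5:
  φ: 0 + 24/60 + 20.1/3600 = 0.4055833
  S ⇒ negate
  Lon: 78° + 16/60 + 57.85/3600 = 78 + 0.266667 + 0.016069 = 78.2827361
  E ⇒ keep positive
Point 6:
  Latitude: 17° + 2/60 + 39/3600 = 17 + 0.033333 + 0.010833 = 17.0441667
  hemisphere S, so the sign is −
  λ: 179° + 54/60 + 46.9/3600 = 179 + 0.900000 + 0.013028 = 179.9130278
  E → positive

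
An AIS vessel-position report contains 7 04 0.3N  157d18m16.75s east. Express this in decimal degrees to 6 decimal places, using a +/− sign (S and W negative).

7.066750, 157.304653

φ: 4′ + 0.3″ = 4.00500′; 7 + 4.00500/60 = 7.0667500
N ⇒ keep positive
Lon: 157° + 18/60 + 16.75/3600 = 157 + 0.300000 + 0.004653 = 157.3046528
E → positive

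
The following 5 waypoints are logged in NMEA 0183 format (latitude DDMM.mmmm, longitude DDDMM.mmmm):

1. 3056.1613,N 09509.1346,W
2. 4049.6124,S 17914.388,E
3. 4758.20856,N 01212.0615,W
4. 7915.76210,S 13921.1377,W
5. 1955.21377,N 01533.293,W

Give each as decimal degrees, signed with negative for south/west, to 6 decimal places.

Point 1:
  Latitude: split at 2 digits → 30° and 56.1613′; 30 + 56.1613/60 = 30.9360217
  N → positive
  Lon: degrees = first 3 digits = 95, minutes = 9.1346; 95 + 9.1346/60 = 95.1522433
  hemisphere W, so the sign is −
Point 2:
  Latitude: split at 2 digits → 40° and 49.6124′; 40 + 49.6124/60 = 40.8268733
  hemisphere S, so the sign is −
  λ: split at 3 digits → 179° and 14.388′; 179 + 14.388/60 = 179.2398000
  E → positive
Point 3:
  Lat: split at 2 digits → 47° and 58.20856′; 47 + 58.20856/60 = 47.9701427
  N ⇒ keep positive
  Lon: degrees = first 3 digits = 12, minutes = 12.0615; 12 + 12.0615/60 = 12.2010250
  W ⇒ negate
Point 4:
  Latitude: degrees = first 2 digits = 79, minutes = 15.7621; 79 + 15.7621/60 = 79.2627017
  hemisphere S, so the sign is −
  Lon: split at 3 digits → 139° and 21.1377′; 139 + 21.1377/60 = 139.3522950
  hemisphere W, so the sign is −
Point 5:
  Lat: degrees = first 2 digits = 19, minutes = 55.21377; 19 + 55.21377/60 = 19.9202295
  N → positive
  λ: degrees = first 3 digits = 15, minutes = 33.293; 15 + 33.293/60 = 15.5548833
  W → negative

1. 30.936022, -95.152243
2. -40.826873, 179.239800
3. 47.970143, -12.201025
4. -79.262702, -139.352295
5. 19.920230, -15.554883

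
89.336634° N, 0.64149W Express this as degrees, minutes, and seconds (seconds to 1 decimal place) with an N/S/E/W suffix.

Lat: 0.336634 × 60 = 20.19804′ → 20′, remainder × 60 = 11.882″
Longitude: 0.641490° → 38.48940′; 0.48940 × 60 = 29.364″

89°20′11.9″ N, 0°38′29.4″ W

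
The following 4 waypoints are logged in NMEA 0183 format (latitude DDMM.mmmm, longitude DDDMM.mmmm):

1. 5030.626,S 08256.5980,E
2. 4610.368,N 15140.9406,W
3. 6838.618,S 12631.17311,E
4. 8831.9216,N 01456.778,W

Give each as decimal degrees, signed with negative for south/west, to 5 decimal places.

1. -50.51043, 82.94330
2. 46.17280, -151.68234
3. -68.64363, 126.51955
4. 88.53203, -14.94630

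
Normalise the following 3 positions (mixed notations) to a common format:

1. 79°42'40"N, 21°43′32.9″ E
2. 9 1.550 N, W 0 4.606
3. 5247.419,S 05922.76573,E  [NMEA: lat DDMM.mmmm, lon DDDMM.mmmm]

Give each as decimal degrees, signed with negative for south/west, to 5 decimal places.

1. 79.71111, 21.72581
2. 9.02583, -0.07677
3. -52.79032, 59.37943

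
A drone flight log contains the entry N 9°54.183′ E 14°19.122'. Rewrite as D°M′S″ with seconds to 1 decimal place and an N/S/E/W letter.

Latitude: 54.18300′ → 54′ and 0.18300 × 60 = 10.980″
Lon: 19.12200′ → 19′ and 0.12200 × 60 = 7.320″

9°54′11.0″ N, 14°19′7.3″ E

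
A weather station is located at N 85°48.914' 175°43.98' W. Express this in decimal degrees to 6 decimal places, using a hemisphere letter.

85.815233° N, 175.733000° W

Lat: 48.914′ = 0.815233°; total 85.8152333
λ: 175 + 43.98/60 = 175.7330000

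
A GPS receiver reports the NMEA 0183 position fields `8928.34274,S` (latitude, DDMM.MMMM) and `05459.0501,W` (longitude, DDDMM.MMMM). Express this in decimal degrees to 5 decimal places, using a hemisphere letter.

Lat: degrees = first 2 digits = 89, minutes = 28.34274; 89 + 28.34274/60 = 89.472379
Lon: degrees = first 3 digits = 54, minutes = 59.0501; 54 + 59.0501/60 = 54.984168

89.47238° S, 54.98417° W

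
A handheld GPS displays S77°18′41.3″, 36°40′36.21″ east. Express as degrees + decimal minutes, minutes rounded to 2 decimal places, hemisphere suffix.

77° 18.69′ S, 36° 40.60′ E

Latitude: 18 + 41.3/60 = 18.6883′
Longitude: 40 + 36.21/60 = 40.6035′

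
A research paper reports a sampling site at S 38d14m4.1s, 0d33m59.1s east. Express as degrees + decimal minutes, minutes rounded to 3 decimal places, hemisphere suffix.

38° 14.068′ S, 0° 33.985′ E

φ: 14 + 4.1/60 = 14.06833′
Lon: 33 + 59.1/60 = 33.98500′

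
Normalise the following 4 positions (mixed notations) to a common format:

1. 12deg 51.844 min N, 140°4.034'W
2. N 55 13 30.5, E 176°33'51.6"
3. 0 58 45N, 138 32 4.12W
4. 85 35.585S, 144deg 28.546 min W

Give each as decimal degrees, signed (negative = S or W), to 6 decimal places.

1. 12.864067, -140.067233
2. 55.225139, 176.564333
3. 0.979167, -138.534478
4. -85.593083, -144.475767

Point 1:
  φ: 51.844′ = 0.864067°; total 12.8640667
  N → positive
  λ: 140 + 4.034/60 = 140.0672333
  W ⇒ negate
Point 2:
  φ: 13′ + 30.5″ = 13.50833′; 55 + 13.50833/60 = 55.2251389
  N ⇒ keep positive
  λ: 176° + 33/60 + 51.6/3600 = 176 + 0.550000 + 0.014333 = 176.5643333
  E → positive
Point 3:
  Latitude: 58′ + 45″ = 58.75000′; 0 + 58.75000/60 = 0.9791667
  N ⇒ keep positive
  λ: 138° + 32/60 + 4.12/3600 = 138 + 0.533333 + 0.001144 = 138.5344778
  W → negative
Point 4:
  Lat: 35.585′ = 0.593083°; total 85.5930833
  hemisphere S, so the sign is −
  λ: 28.546′ = 0.475767°; total 144.4757667
  W ⇒ negate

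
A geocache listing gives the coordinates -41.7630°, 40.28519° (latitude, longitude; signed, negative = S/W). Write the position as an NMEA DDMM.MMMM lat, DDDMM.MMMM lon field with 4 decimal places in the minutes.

4145.7800,S / 04017.1114,E

Latitude is negative → S; |value| = 41.763000
Latitude: 41° + 0.763000 × 60 = 41° 45.780000′
Lon: 40° + 0.285190 × 60 = 40° 17.111400′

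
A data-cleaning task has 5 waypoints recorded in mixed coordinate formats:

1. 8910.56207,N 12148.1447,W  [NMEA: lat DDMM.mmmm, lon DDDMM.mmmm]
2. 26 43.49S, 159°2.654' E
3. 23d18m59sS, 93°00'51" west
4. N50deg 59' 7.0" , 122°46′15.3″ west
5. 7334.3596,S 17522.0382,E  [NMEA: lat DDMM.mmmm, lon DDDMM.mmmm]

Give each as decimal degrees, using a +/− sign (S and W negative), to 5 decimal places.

1. 89.17603, -121.80241
2. -26.72483, 159.04423
3. -23.31639, -93.01417
4. 50.98528, -122.77092
5. -73.57266, 175.36730

Point 1:
  Latitude: split at 2 digits → 89° and 10.56207′; 89 + 10.56207/60 = 89.176035
  N → positive
  Lon: split at 3 digits → 121° and 48.1447′; 121 + 48.1447/60 = 121.802412
  W ⇒ negate
Point 2:
  Latitude: 43.49′ = 0.724833°; total 26.724833
  S → negative
  λ: 2.654′ = 0.044233°; total 159.044233
  E ⇒ keep positive
Point 3:
  Lat: 23° + 18/60 + 59/3600 = 23 + 0.300000 + 0.016389 = 23.316389
  hemisphere S, so the sign is −
  λ: 93 + 0/60 + 51/3600 = 93.014167
  W → negative
Point 4:
  φ: 50 + 59/60 + 7/3600 = 50.985278
  N → positive
  Lon: 46′ + 15.3″ = 46.25500′; 122 + 46.25500/60 = 122.770917
  W ⇒ negate
Point 5:
  φ: split at 2 digits → 73° and 34.3596′; 73 + 34.3596/60 = 73.572660
  S → negative
  λ: degrees = first 3 digits = 175, minutes = 22.0382; 175 + 22.0382/60 = 175.367303
  E → positive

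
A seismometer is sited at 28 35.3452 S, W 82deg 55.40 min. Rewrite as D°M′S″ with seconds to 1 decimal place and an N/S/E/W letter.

28°35′20.7″ S, 82°55′24.0″ W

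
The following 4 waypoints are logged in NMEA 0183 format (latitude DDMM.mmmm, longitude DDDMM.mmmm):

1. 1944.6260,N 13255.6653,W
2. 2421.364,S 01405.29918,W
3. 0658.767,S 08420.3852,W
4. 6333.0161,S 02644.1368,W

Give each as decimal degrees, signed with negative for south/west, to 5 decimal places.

Point 1:
  Lat: degrees = first 2 digits = 19, minutes = 44.626; 19 + 44.626/60 = 19.743767
  N → positive
  Lon: degrees = first 3 digits = 132, minutes = 55.6653; 132 + 55.6653/60 = 132.927755
  W ⇒ negate
Point 2:
  φ: split at 2 digits → 24° and 21.364′; 24 + 21.364/60 = 24.356067
  S ⇒ negate
  Lon: split at 3 digits → 014° and 5.29918′; 14 + 5.29918/60 = 14.088320
  W → negative
Point 3:
  Latitude: degrees = first 2 digits = 6, minutes = 58.767; 6 + 58.767/60 = 6.979450
  S → negative
  Longitude: split at 3 digits → 084° and 20.3852′; 84 + 20.3852/60 = 84.339753
  hemisphere W, so the sign is −
Point 4:
  Lat: degrees = first 2 digits = 63, minutes = 33.0161; 63 + 33.0161/60 = 63.550268
  S → negative
  Lon: degrees = first 3 digits = 26, minutes = 44.1368; 26 + 44.1368/60 = 26.735613
  W ⇒ negate

1. 19.74377, -132.92776
2. -24.35607, -14.08832
3. -6.97945, -84.33975
4. -63.55027, -26.73561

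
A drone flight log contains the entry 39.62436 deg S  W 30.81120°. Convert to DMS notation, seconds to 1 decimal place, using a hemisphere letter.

39°37′27.7″ S, 30°48′40.3″ W

φ: 0.624360 × 60 = 37.46160′ → 37′, remainder × 60 = 27.696″
Lon: 0.811200° → 48.67200′; 0.67200 × 60 = 40.320″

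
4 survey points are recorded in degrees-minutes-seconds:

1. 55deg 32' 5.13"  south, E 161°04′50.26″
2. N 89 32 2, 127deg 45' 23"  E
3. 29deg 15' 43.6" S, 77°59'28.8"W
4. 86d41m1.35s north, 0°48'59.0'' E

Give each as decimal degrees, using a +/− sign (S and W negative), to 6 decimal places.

1. -55.534758, 161.080628
2. 89.533889, 127.756389
3. -29.262111, -77.991333
4. 86.683708, 0.816389

Point 1:
  φ: 55° + 32/60 + 5.13/3600 = 55 + 0.533333 + 0.001425 = 55.5347583
  S ⇒ negate
  λ: 161 + 4/60 + 50.26/3600 = 161.0806278
  E ⇒ keep positive
Point 2:
  Latitude: 89° + 32/60 + 2/3600 = 89 + 0.533333 + 0.000556 = 89.5338889
  N ⇒ keep positive
  λ: 127° + 45/60 + 23/3600 = 127 + 0.750000 + 0.006389 = 127.7563889
  E → positive
Point 3:
  φ: 29 + 15/60 + 43.6/3600 = 29.2621111
  S → negative
  Lon: 59′ + 28.8″ = 59.48000′; 77 + 59.48000/60 = 77.9913333
  W → negative
Point 4:
  Lat: 86° + 41/60 + 1.35/3600 = 86 + 0.683333 + 0.000375 = 86.6837083
  N → positive
  λ: 0 + 48/60 + 59/3600 = 0.8163889
  E ⇒ keep positive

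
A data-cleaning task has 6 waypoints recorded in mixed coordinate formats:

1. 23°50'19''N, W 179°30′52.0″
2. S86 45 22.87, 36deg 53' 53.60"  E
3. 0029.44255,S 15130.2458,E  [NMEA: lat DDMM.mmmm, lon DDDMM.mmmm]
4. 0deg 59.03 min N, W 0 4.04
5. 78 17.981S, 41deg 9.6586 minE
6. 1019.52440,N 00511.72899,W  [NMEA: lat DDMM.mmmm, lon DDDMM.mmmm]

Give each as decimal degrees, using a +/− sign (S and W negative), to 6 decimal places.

1. 23.838611, -179.514444
2. -86.756353, 36.898222
3. -0.490709, 151.504097
4. 0.983833, -0.067333
5. -78.299683, 41.160977
6. 10.325407, -5.195483

Point 1:
  φ: 50′ + 19″ = 50.31667′; 23 + 50.31667/60 = 23.8386111
  N ⇒ keep positive
  Lon: 30′ + 52″ = 30.86667′; 179 + 30.86667/60 = 179.5144444
  W ⇒ negate
Point 2:
  Lat: 86° + 45/60 + 22.87/3600 = 86 + 0.750000 + 0.006353 = 86.7563528
  S → negative
  Longitude: 53′ + 53.6″ = 53.89333′; 36 + 53.89333/60 = 36.8982222
  E → positive
Point 3:
  Latitude: split at 2 digits → 00° and 29.44255′; 0 + 29.44255/60 = 0.4907092
  hemisphere S, so the sign is −
  λ: degrees = first 3 digits = 151, minutes = 30.2458; 151 + 30.2458/60 = 151.5040967
  E → positive
Point 4:
  φ: 0 + 59.03/60 = 0.9838333
  N → positive
  Lon: 0 + 4.04/60 = 0.0673333
  W ⇒ negate
Point 5:
  φ: 78 + 17.981/60 = 78.2996833
  hemisphere S, so the sign is −
  Longitude: 41 + 9.6586/60 = 41.1609767
  E ⇒ keep positive
Point 6:
  Latitude: split at 2 digits → 10° and 19.5244′; 10 + 19.5244/60 = 10.3254067
  N → positive
  λ: degrees = first 3 digits = 5, minutes = 11.72899; 5 + 11.72899/60 = 5.1954832
  W → negative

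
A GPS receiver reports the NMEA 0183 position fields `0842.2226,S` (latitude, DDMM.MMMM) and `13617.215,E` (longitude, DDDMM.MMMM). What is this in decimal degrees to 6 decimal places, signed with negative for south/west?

-8.703710, 136.286917

Lat: degrees = first 2 digits = 8, minutes = 42.2226; 8 + 42.2226/60 = 8.7037100
hemisphere S, so the sign is −
λ: split at 3 digits → 136° and 17.215′; 136 + 17.215/60 = 136.2869167
E ⇒ keep positive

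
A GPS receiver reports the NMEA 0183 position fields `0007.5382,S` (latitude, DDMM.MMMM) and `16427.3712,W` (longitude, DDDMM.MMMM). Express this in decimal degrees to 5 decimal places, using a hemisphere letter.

Lat: split at 2 digits → 00° and 7.5382′; 0 + 7.5382/60 = 0.125637
Lon: split at 3 digits → 164° and 27.3712′; 164 + 27.3712/60 = 164.456187

0.12564° S, 164.45619° W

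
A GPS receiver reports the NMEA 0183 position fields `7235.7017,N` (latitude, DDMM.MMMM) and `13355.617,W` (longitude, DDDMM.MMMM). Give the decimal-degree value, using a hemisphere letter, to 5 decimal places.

72.59503° N, 133.92695° W

Latitude: degrees = first 2 digits = 72, minutes = 35.7017; 72 + 35.7017/60 = 72.595028
Lon: degrees = first 3 digits = 133, minutes = 55.617; 133 + 55.617/60 = 133.926950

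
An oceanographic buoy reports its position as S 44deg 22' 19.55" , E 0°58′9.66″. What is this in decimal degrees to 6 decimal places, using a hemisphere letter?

φ: 44 + 22/60 + 19.55/3600 = 44.3720972
Longitude: 0° + 58/60 + 9.66/3600 = 0 + 0.966667 + 0.002683 = 0.9693500

44.372097° S, 0.969350° E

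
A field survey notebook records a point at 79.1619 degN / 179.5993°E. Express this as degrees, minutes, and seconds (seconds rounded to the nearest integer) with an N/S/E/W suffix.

79°09′43″ N, 179°35′57″ E

Latitude: whole degrees 79; 9.71400′ → 9′ and 42.84″
λ: whole degrees 179; 35.95800′ → 35′ and 57.48″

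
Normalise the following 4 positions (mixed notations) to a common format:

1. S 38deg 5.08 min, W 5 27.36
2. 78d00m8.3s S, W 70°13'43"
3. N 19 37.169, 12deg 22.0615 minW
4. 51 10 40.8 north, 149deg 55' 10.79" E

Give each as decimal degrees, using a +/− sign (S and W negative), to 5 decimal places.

Point 1:
  Latitude: 38 + 5.08/60 = 38.084667
  hemisphere S, so the sign is −
  Longitude: 27.36′ = 0.456000°; total 5.456000
  W ⇒ negate
Point 2:
  φ: 78 + 0/60 + 8.3/3600 = 78.002306
  S ⇒ negate
  Lon: 70 + 13/60 + 43/3600 = 70.228611
  W ⇒ negate
Point 3:
  Lat: 37.169′ = 0.619483°; total 19.619483
  N ⇒ keep positive
  Longitude: 22.0615′ = 0.367692°; total 12.367692
  W ⇒ negate
Point 4:
  Lat: 51° + 10/60 + 40.8/3600 = 51 + 0.166667 + 0.011333 = 51.178000
  N ⇒ keep positive
  λ: 149° + 55/60 + 10.79/3600 = 149 + 0.916667 + 0.002997 = 149.919664
  E → positive

1. -38.08467, -5.45600
2. -78.00231, -70.22861
3. 19.61948, -12.36769
4. 51.17800, 149.91966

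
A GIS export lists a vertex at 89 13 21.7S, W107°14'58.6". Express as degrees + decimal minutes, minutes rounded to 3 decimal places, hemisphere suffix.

89° 13.362′ S, 107° 14.977′ W

Latitude: seconds/60 = 0.36167; minutes = 13 + 0.36167 = 13.36167
Longitude: 14 + 58.6/60 = 14.97667′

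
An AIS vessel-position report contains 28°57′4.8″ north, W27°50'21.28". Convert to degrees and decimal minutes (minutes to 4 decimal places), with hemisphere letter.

Lat: 57 + 4.8/60 = 57.080000′
λ: seconds/60 = 0.35467; minutes = 50 + 0.35467 = 50.354667

28° 57.0800′ N, 27° 50.3547′ W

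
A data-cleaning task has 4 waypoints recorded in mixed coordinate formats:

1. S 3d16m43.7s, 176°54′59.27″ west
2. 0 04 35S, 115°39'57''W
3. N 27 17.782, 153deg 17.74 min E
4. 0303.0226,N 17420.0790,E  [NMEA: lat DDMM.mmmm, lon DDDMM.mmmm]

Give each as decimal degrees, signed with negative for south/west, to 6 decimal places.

1. -3.278806, -176.916464
2. -0.076389, -115.665833
3. 27.296367, 153.295667
4. 3.050377, 174.334650

Point 1:
  φ: 16′ + 43.7″ = 16.72833′; 3 + 16.72833/60 = 3.2788056
  S ⇒ negate
  λ: 176 + 54/60 + 59.27/3600 = 176.9164639
  W ⇒ negate
Point 2:
  Lat: 0 + 4/60 + 35/3600 = 0.0763889
  hemisphere S, so the sign is −
  Lon: 39′ + 57″ = 39.95000′; 115 + 39.95000/60 = 115.6658333
  hemisphere W, so the sign is −
Point 3:
  Lat: 27 + 17.782/60 = 27.2963667
  N ⇒ keep positive
  λ: 153 + 17.74/60 = 153.2956667
  E → positive
Point 4:
  φ: degrees = first 2 digits = 3, minutes = 3.0226; 3 + 3.0226/60 = 3.0503767
  N ⇒ keep positive
  Lon: split at 3 digits → 174° and 20.079′; 174 + 20.079/60 = 174.3346500
  E → positive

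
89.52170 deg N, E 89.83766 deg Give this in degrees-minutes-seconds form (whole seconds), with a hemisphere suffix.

89°31′18″ N, 89°50′16″ E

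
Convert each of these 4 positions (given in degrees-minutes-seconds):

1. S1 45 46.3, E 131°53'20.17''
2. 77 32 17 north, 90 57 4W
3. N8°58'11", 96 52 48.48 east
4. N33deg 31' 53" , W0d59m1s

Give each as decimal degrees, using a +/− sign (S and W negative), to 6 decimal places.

Point 1:
  Latitude: 1° + 45/60 + 46.3/3600 = 1 + 0.750000 + 0.012861 = 1.7628611
  hemisphere S, so the sign is −
  λ: 131° + 53/60 + 20.17/3600 = 131 + 0.883333 + 0.005603 = 131.8889361
  E ⇒ keep positive
Point 2:
  Latitude: 77° + 32/60 + 17/3600 = 77 + 0.533333 + 0.004722 = 77.5380556
  N ⇒ keep positive
  Longitude: 57′ + 4″ = 57.06667′; 90 + 57.06667/60 = 90.9511111
  W → negative
Point 3:
  φ: 8° + 58/60 + 11/3600 = 8 + 0.966667 + 0.003056 = 8.9697222
  N → positive
  Longitude: 96 + 52/60 + 48.48/3600 = 96.8801333
  E → positive
Point 4:
  φ: 31′ + 53″ = 31.88333′; 33 + 31.88333/60 = 33.5313889
  N ⇒ keep positive
  Longitude: 59′ + 1″ = 59.01667′; 0 + 59.01667/60 = 0.9836111
  W → negative

1. -1.762861, 131.888936
2. 77.538056, -90.951111
3. 8.969722, 96.880133
4. 33.531389, -0.983611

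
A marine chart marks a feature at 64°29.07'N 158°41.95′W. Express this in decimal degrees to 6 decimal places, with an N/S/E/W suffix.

Latitude: 29.07′ = 0.484500°; total 64.4845000
Longitude: 158 + 41.95/60 = 158.6991667

64.484500° N, 158.699167° W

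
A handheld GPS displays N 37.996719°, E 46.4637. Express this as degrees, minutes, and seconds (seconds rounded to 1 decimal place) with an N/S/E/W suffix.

37°59′48.2″ N, 46°27′49.3″ E

φ: whole degrees 37; 59.80314′ → 59′ and 48.188″
Longitude: whole degrees 46; 27.82200′ → 27′ and 49.320″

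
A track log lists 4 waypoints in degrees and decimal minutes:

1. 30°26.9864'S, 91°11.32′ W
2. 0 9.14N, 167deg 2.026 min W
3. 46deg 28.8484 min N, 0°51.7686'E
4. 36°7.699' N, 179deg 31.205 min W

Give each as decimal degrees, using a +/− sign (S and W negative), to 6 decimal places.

Point 1:
  φ: 26.9864′ = 0.449773°; total 30.4497733
  hemisphere S, so the sign is −
  Lon: 91 + 11.32/60 = 91.1886667
  W ⇒ negate
Point 2:
  Latitude: 9.14′ = 0.152333°; total 0.1523333
  N ⇒ keep positive
  Longitude: 2.026′ = 0.033767°; total 167.0337667
  hemisphere W, so the sign is −
Point 3:
  Latitude: 46 + 28.8484/60 = 46.4808067
  N ⇒ keep positive
  Longitude: 0 + 51.7686/60 = 0.8628100
  E ⇒ keep positive
Point 4:
  Latitude: 7.699′ = 0.128317°; total 36.1283167
  N ⇒ keep positive
  Lon: 179 + 31.205/60 = 179.5200833
  W ⇒ negate

1. -30.449773, -91.188667
2. 0.152333, -167.033767
3. 46.480807, 0.862810
4. 36.128317, -179.520083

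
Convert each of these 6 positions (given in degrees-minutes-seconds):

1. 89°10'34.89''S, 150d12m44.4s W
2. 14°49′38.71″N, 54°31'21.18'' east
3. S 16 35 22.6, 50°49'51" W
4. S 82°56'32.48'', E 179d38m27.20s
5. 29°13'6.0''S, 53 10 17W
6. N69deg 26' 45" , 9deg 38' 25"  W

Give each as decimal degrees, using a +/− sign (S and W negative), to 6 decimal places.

Point 1:
  Lat: 89° + 10/60 + 34.89/3600 = 89 + 0.166667 + 0.009692 = 89.1763583
  S ⇒ negate
  Longitude: 150° + 12/60 + 44.4/3600 = 150 + 0.200000 + 0.012333 = 150.2123333
  W ⇒ negate
Point 2:
  φ: 14° + 49/60 + 38.71/3600 = 14 + 0.816667 + 0.010753 = 14.8274194
  N → positive
  Longitude: 31′ + 21.18″ = 31.35300′; 54 + 31.35300/60 = 54.5225500
  E ⇒ keep positive
Point 3:
  Latitude: 16° + 35/60 + 22.6/3600 = 16 + 0.583333 + 0.006278 = 16.5896111
  S → negative
  λ: 50 + 49/60 + 51/3600 = 50.8308333
  W ⇒ negate
Point 4:
  Lat: 82 + 56/60 + 32.48/3600 = 82.9423556
  S → negative
  Longitude: 179° + 38/60 + 27.2/3600 = 179 + 0.633333 + 0.007556 = 179.6408889
  E ⇒ keep positive
Point 5:
  φ: 13′ + 6″ = 13.10000′; 29 + 13.10000/60 = 29.2183333
  S → negative
  λ: 53 + 10/60 + 17/3600 = 53.1713889
  W → negative
Point 6:
  φ: 26′ + 45″ = 26.75000′; 69 + 26.75000/60 = 69.4458333
  N → positive
  Lon: 38′ + 25″ = 38.41667′; 9 + 38.41667/60 = 9.6402778
  hemisphere W, so the sign is −

1. -89.176358, -150.212333
2. 14.827419, 54.522550
3. -16.589611, -50.830833
4. -82.942356, 179.640889
5. -29.218333, -53.171389
6. 69.445833, -9.640278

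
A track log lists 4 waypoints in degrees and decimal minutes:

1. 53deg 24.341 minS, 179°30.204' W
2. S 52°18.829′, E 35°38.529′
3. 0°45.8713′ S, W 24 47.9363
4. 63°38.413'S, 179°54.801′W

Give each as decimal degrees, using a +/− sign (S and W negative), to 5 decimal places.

Point 1:
  Lat: 53 + 24.341/60 = 53.405683
  S → negative
  Longitude: 30.204′ = 0.503400°; total 179.503400
  W ⇒ negate
Point 2:
  φ: 52 + 18.829/60 = 52.313817
  S → negative
  λ: 38.529′ = 0.642150°; total 35.642150
  E ⇒ keep positive
Point 3:
  φ: 0 + 45.8713/60 = 0.764522
  hemisphere S, so the sign is −
  λ: 24 + 47.9363/60 = 24.798938
  W ⇒ negate
Point 4:
  φ: 63 + 38.413/60 = 63.640217
  S → negative
  Lon: 179 + 54.801/60 = 179.913350
  W → negative

1. -53.40568, -179.50340
2. -52.31382, 35.64215
3. -0.76452, -24.79894
4. -63.64022, -179.91335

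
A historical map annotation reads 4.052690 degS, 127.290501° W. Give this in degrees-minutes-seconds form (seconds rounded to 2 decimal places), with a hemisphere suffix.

4°03′9.68″ S, 127°17′25.80″ W

Latitude: 0.052690 × 60 = 3.16140′ → 3′, remainder × 60 = 9.6840″
λ: 0.290501 × 60 = 17.43006′ → 17′, remainder × 60 = 25.8036″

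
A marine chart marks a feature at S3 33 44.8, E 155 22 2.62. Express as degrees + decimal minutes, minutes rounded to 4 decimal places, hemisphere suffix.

3° 33.7467′ S, 155° 22.0437′ E

φ: 33 + 44.8/60 = 33.746667′
Lon: 22 + 2.62/60 = 22.043667′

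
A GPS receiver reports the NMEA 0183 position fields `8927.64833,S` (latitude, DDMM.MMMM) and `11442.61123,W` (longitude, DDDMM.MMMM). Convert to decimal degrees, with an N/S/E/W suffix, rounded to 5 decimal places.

89.46081° S, 114.71019° W

φ: degrees = first 2 digits = 89, minutes = 27.64833; 89 + 27.64833/60 = 89.460806
λ: degrees = first 3 digits = 114, minutes = 42.61123; 114 + 42.61123/60 = 114.710187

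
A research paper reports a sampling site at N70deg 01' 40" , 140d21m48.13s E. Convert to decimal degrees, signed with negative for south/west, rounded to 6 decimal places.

70.027778, 140.363369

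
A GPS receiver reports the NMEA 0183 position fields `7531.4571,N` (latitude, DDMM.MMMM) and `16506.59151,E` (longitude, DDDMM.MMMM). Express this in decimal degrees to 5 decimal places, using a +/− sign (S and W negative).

75.52429, 165.10986

φ: degrees = first 2 digits = 75, minutes = 31.4571; 75 + 31.4571/60 = 75.524285
N → positive
λ: split at 3 digits → 165° and 6.59151′; 165 + 6.59151/60 = 165.109859
E ⇒ keep positive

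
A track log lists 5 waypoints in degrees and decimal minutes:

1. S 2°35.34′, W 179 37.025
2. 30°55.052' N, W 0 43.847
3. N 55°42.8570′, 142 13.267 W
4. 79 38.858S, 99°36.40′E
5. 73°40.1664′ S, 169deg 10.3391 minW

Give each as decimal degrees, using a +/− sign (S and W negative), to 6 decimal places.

Point 1:
  Latitude: 35.34′ = 0.589000°; total 2.5890000
  hemisphere S, so the sign is −
  Longitude: 37.025′ = 0.617083°; total 179.6170833
  W → negative
Point 2:
  Lat: 30 + 55.052/60 = 30.9175333
  N ⇒ keep positive
  Longitude: 43.847′ = 0.730783°; total 0.7307833
  hemisphere W, so the sign is −
Point 3:
  φ: 55 + 42.857/60 = 55.7142833
  N → positive
  λ: 142 + 13.267/60 = 142.2211167
  hemisphere W, so the sign is −
Point 4:
  Latitude: 38.858′ = 0.647633°; total 79.6476333
  S ⇒ negate
  λ: 36.4′ = 0.606667°; total 99.6066667
  E → positive
Point 5:
  φ: 40.1664′ = 0.669440°; total 73.6694400
  hemisphere S, so the sign is −
  Lon: 169 + 10.3391/60 = 169.1723183
  W ⇒ negate

1. -2.589000, -179.617083
2. 30.917533, -0.730783
3. 55.714283, -142.221117
4. -79.647633, 99.606667
5. -73.669440, -169.172318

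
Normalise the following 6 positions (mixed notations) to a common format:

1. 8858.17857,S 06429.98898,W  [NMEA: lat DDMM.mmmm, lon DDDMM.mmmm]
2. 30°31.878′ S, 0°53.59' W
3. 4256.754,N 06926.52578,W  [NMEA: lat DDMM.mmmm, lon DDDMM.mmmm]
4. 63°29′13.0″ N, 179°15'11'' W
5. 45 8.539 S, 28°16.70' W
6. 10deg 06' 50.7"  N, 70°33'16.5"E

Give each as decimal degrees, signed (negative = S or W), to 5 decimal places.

1. -88.96964, -64.49982
2. -30.53130, -0.89317
3. 42.94590, -69.44210
4. 63.48694, -179.25306
5. -45.14232, -28.27833
6. 10.11408, 70.55458

Point 1:
  φ: degrees = first 2 digits = 88, minutes = 58.17857; 88 + 58.17857/60 = 88.969643
  S → negative
  λ: split at 3 digits → 064° and 29.98898′; 64 + 29.98898/60 = 64.499816
  W → negative
Point 2:
  φ: 31.878′ = 0.531300°; total 30.531300
  S ⇒ negate
  Longitude: 53.59′ = 0.893167°; total 0.893167
  hemisphere W, so the sign is −
Point 3:
  φ: split at 2 digits → 42° and 56.754′; 42 + 56.754/60 = 42.945900
  N → positive
  λ: split at 3 digits → 069° and 26.52578′; 69 + 26.52578/60 = 69.442096
  W ⇒ negate
Point 4:
  φ: 29′ + 13″ = 29.21667′; 63 + 29.21667/60 = 63.486944
  N ⇒ keep positive
  Lon: 179° + 15/60 + 11/3600 = 179 + 0.250000 + 0.003056 = 179.253056
  W → negative
Point 5:
  Lat: 8.539′ = 0.142317°; total 45.142317
  S ⇒ negate
  Lon: 28 + 16.7/60 = 28.278333
  W → negative
Point 6:
  φ: 10° + 6/60 + 50.7/3600 = 10 + 0.100000 + 0.014083 = 10.114083
  N ⇒ keep positive
  Longitude: 33′ + 16.5″ = 33.27500′; 70 + 33.27500/60 = 70.554583
  E → positive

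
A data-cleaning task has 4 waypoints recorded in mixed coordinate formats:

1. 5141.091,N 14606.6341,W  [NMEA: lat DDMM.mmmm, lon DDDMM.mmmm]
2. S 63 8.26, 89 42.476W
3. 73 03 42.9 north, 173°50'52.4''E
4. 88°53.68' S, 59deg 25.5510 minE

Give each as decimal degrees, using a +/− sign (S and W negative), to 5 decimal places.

1. 51.68485, -146.11057
2. -63.13767, -89.70793
3. 73.06192, 173.84789
4. -88.89467, 59.42585

Point 1:
  Latitude: split at 2 digits → 51° and 41.091′; 51 + 41.091/60 = 51.684850
  N ⇒ keep positive
  Longitude: split at 3 digits → 146° and 6.6341′; 146 + 6.6341/60 = 146.110568
  hemisphere W, so the sign is −
Point 2:
  φ: 63 + 8.26/60 = 63.137667
  S ⇒ negate
  Longitude: 42.476′ = 0.707933°; total 89.707933
  W ⇒ negate
Point 3:
  Latitude: 73° + 3/60 + 42.9/3600 = 73 + 0.050000 + 0.011917 = 73.061917
  N ⇒ keep positive
  λ: 173 + 50/60 + 52.4/3600 = 173.847889
  E → positive
Point 4:
  Lat: 88 + 53.68/60 = 88.894667
  hemisphere S, so the sign is −
  λ: 25.551′ = 0.425850°; total 59.425850
  E ⇒ keep positive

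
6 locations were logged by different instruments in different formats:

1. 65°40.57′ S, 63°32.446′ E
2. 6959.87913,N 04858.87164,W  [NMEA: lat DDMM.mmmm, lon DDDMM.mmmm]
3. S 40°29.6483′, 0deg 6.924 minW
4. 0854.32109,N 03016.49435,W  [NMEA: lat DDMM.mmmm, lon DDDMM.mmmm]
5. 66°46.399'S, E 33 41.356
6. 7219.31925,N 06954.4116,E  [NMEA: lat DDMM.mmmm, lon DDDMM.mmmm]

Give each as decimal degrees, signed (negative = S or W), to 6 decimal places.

1. -65.676167, 63.540767
2. 69.997986, -48.981194
3. -40.494138, -0.115400
4. 8.905352, -30.274906
5. -66.773317, 33.689267
6. 72.321988, 69.906860

Point 1:
  Lat: 40.57′ = 0.676167°; total 65.6761667
  S → negative
  Lon: 32.446′ = 0.540767°; total 63.5407667
  E ⇒ keep positive
Point 2:
  φ: degrees = first 2 digits = 69, minutes = 59.87913; 69 + 59.87913/60 = 69.9979855
  N → positive
  Lon: degrees = first 3 digits = 48, minutes = 58.87164; 48 + 58.87164/60 = 48.9811940
  W ⇒ negate
Point 3:
  Latitude: 40 + 29.6483/60 = 40.4941383
  S ⇒ negate
  Lon: 6.924′ = 0.115400°; total 0.1154000
  hemisphere W, so the sign is −
Point 4:
  Latitude: split at 2 digits → 08° and 54.32109′; 8 + 54.32109/60 = 8.9053515
  N ⇒ keep positive
  Lon: degrees = first 3 digits = 30, minutes = 16.49435; 30 + 16.49435/60 = 30.2749058
  hemisphere W, so the sign is −
Point 5:
  Latitude: 46.399′ = 0.773317°; total 66.7733167
  S → negative
  Longitude: 41.356′ = 0.689267°; total 33.6892667
  E → positive
Point 6:
  φ: split at 2 digits → 72° and 19.31925′; 72 + 19.31925/60 = 72.3219875
  N ⇒ keep positive
  λ: split at 3 digits → 069° and 54.4116′; 69 + 54.4116/60 = 69.9068600
  E → positive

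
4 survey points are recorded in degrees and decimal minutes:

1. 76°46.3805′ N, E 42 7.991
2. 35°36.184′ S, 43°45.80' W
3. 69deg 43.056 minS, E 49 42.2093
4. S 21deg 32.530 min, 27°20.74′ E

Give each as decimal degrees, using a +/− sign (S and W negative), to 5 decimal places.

1. 76.77301, 42.13318
2. -35.60307, -43.76333
3. -69.71760, 49.70349
4. -21.54217, 27.34567

Point 1:
  Lat: 46.3805′ = 0.773008°; total 76.773008
  N → positive
  Longitude: 7.991′ = 0.133183°; total 42.133183
  E → positive
Point 2:
  Lat: 35 + 36.184/60 = 35.603067
  S → negative
  Longitude: 45.8′ = 0.763333°; total 43.763333
  W → negative
Point 3:
  Latitude: 69 + 43.056/60 = 69.717600
  S ⇒ negate
  Lon: 42.2093′ = 0.703488°; total 49.703488
  E ⇒ keep positive
Point 4:
  Latitude: 21 + 32.53/60 = 21.542167
  S → negative
  λ: 27 + 20.74/60 = 27.345667
  E → positive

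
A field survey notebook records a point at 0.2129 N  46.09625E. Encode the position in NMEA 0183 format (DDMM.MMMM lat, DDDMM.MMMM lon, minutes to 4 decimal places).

Lat: 0° + 0.212900 × 60 = 0° 12.774000′
Longitude: minutes = (46.096250 − 46) × 60 = 5.775000

0012.7740,N / 04605.7750,E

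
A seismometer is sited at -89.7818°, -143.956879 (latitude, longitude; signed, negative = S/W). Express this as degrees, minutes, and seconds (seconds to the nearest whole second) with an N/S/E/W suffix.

Latitude is negative → S; |value| = 89.781800
Latitude: 0.781800° → 46.90800′; 0.90800 × 60 = 54.48″
Longitude is negative → W; |value| = 143.956879
Longitude: 0.956879 × 60 = 57.41274′ → 57′, remainder × 60 = 24.76″

89°46′54″ S, 143°57′25″ W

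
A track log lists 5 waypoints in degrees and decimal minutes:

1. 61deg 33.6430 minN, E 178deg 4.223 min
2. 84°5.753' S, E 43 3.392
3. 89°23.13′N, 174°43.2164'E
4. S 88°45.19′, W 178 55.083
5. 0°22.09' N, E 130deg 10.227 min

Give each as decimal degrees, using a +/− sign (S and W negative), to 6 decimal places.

1. 61.560717, 178.070383
2. -84.095883, 43.056533
3. 89.385500, 174.720273
4. -88.753167, -178.918050
5. 0.368167, 130.170450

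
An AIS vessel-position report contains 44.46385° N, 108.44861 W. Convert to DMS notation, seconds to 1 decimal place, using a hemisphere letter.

Latitude: 0.463850° → 27.83100′; 0.83100 × 60 = 49.860″
Longitude: whole degrees 108; 26.91660′ → 26′ and 54.996″

44°27′49.9″ N, 108°26′55.0″ W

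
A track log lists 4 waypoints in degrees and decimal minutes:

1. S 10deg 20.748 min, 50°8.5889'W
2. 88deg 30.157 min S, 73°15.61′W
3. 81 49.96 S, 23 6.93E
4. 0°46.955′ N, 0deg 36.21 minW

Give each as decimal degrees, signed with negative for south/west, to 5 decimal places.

1. -10.34580, -50.14315
2. -88.50262, -73.26017
3. -81.83267, 23.11550
4. 0.78258, -0.60350

Point 1:
  Lat: 10 + 20.748/60 = 10.345800
  hemisphere S, so the sign is −
  Lon: 8.5889′ = 0.143148°; total 50.143148
  hemisphere W, so the sign is −
Point 2:
  φ: 88 + 30.157/60 = 88.502617
  S → negative
  λ: 15.61′ = 0.260167°; total 73.260167
  W → negative
Point 3:
  Lat: 49.96′ = 0.832667°; total 81.832667
  S ⇒ negate
  Longitude: 6.93′ = 0.115500°; total 23.115500
  E → positive
Point 4:
  Lat: 46.955′ = 0.782583°; total 0.782583
  N ⇒ keep positive
  Longitude: 36.21′ = 0.603500°; total 0.603500
  hemisphere W, so the sign is −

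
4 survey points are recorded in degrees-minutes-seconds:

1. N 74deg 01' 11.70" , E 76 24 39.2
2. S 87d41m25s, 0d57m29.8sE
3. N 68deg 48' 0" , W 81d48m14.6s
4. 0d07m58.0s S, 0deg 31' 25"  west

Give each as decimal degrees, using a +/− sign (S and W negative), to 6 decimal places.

1. 74.019917, 76.410889
2. -87.690278, 0.958278
3. 68.800000, -81.804056
4. -0.132778, -0.523611

Point 1:
  Lat: 1′ + 11.7″ = 1.19500′; 74 + 1.19500/60 = 74.0199167
  N → positive
  Longitude: 24′ + 39.2″ = 24.65333′; 76 + 24.65333/60 = 76.4108889
  E → positive
Point 2:
  φ: 41′ + 25″ = 41.41667′; 87 + 41.41667/60 = 87.6902778
  S ⇒ negate
  Longitude: 0° + 57/60 + 29.8/3600 = 0 + 0.950000 + 0.008278 = 0.9582778
  E ⇒ keep positive
Point 3:
  Latitude: 68° + 48/60 + 0/3600 = 68 + 0.800000 + 0.000000 = 68.8000000
  N → positive
  λ: 81° + 48/60 + 14.6/3600 = 81 + 0.800000 + 0.004056 = 81.8040556
  W ⇒ negate
Point 4:
  Lat: 7′ + 58″ = 7.96667′; 0 + 7.96667/60 = 0.1327778
  hemisphere S, so the sign is −
  Lon: 0° + 31/60 + 25/3600 = 0 + 0.516667 + 0.006944 = 0.5236111
  hemisphere W, so the sign is −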